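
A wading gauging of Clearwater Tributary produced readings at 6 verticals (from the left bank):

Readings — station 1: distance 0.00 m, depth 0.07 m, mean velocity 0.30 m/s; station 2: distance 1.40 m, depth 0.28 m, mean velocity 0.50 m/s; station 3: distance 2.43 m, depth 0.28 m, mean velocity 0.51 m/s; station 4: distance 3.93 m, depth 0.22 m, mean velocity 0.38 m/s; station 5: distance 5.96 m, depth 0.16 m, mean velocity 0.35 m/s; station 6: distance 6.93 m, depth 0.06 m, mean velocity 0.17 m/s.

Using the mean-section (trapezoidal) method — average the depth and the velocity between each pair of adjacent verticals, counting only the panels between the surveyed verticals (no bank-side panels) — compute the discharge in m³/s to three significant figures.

0.579 m³/s

Panel 1-2: Δb = 1.4 m, d̄ = (0.07+0.28)/2 = 0.175, v̄ = (0.30+0.50)/2 = 0.4 → q = 1.4×0.175×0.4 = 0.09800 m³/s
Panel 2-3: Δb = 1.03 m, d̄ = (0.28+0.28)/2 = 0.28, v̄ = (0.50+0.51)/2 = 0.505 → q = 1.03×0.28×0.505 = 0.1456 m³/s
Panel 3-4: Δb = 1.5 m, d̄ = (0.28+0.22)/2 = 0.25, v̄ = (0.51+0.38)/2 = 0.445 → q = 1.5×0.25×0.445 = 0.1669 m³/s
Panel 4-5: Δb = 2.03 m, d̄ = (0.22+0.16)/2 = 0.19, v̄ = (0.38+0.35)/2 = 0.365 → q = 2.03×0.19×0.365 = 0.1408 m³/s
Panel 5-6: Δb = 0.97 m, d̄ = (0.16+0.06)/2 = 0.11, v̄ = (0.35+0.17)/2 = 0.26 → q = 0.97×0.11×0.26 = 0.02774 m³/s
Q = Σ q = 0.5790 m³/s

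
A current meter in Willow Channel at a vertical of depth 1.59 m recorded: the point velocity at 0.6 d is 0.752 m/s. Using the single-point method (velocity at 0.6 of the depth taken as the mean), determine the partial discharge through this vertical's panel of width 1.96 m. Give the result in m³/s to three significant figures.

2.34 m³/s

v̄ = v₀.₆ = 0.752 m/s
q = v̄ × d × w = 0.7520 × 1.59 × 1.96 = 2.344 m³/s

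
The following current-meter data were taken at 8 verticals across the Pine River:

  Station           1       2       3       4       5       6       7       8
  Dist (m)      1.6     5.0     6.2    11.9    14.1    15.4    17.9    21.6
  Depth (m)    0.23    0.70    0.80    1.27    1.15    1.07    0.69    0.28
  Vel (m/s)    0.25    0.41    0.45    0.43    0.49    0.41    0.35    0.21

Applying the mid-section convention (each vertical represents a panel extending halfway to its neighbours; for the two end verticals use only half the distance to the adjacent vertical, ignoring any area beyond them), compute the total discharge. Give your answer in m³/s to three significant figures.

w_1 = (5.0 − 1.6)/2 = 1.7 m; q_1 = 0.25 × 0.23 × 1.7 = 0.09775 m³/s
w_2 = (6.2 − 1.6)/2 = 2.3 m; q_2 = 0.41 × 0.70 × 2.3 = 0.6601 m³/s
w_3 = (11.9 − 5.0)/2 = 3.45 m; q_3 = 0.45 × 0.80 × 3.45 = 1.242 m³/s
w_4 = (14.1 − 6.2)/2 = 3.95 m; q_4 = 0.43 × 1.27 × 3.95 = 2.157 m³/s
w_5 = (15.4 − 11.9)/2 = 1.75 m; q_5 = 0.49 × 1.15 × 1.75 = 0.9861 m³/s
w_6 = (17.9 − 14.1)/2 = 1.9 m; q_6 = 0.41 × 1.07 × 1.9 = 0.8335 m³/s
w_7 = (21.6 − 15.4)/2 = 3.1 m; q_7 = 0.35 × 0.69 × 3.1 = 0.7487 m³/s
w_8 = (21.6 − 17.9)/2 = 1.85 m; q_8 = 0.21 × 0.28 × 1.85 = 0.1088 m³/s
Q = Σ qᵢ = 6.834 m³/s

6.83 m³/s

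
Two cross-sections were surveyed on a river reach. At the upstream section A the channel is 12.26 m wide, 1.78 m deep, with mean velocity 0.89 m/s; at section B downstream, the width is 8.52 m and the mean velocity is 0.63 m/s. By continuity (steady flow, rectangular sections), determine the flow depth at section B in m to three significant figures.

Q = A₁V₁ = (12.26×1.78) × 0.89 = 19.42 m³/s
d₂ = Q/(b₂ V₂) = 19.42/(8.52×0.63) = 3.618 m

3.62 m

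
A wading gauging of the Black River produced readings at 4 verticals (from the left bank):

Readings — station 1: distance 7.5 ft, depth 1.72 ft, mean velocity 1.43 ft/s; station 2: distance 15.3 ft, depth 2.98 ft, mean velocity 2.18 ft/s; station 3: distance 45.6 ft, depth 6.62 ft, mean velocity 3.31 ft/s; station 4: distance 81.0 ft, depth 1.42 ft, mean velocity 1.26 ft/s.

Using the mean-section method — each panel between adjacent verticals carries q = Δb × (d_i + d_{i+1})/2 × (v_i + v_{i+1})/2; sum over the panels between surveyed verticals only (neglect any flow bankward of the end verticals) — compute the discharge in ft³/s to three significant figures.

757 ft³/s

Panel 1-2: Δb = 7.8 ft, d̄ = (1.72+2.98)/2 = 2.35, v̄ = (1.43+2.18)/2 = 1.805 → q = 7.8×2.35×1.805 = 33.09 ft³/s
Panel 2-3: Δb = 30.3 ft, d̄ = (2.98+6.62)/2 = 4.8, v̄ = (2.18+3.31)/2 = 2.745 → q = 30.3×4.8×2.745 = 399.2 ft³/s
Panel 3-4: Δb = 35.4 ft, d̄ = (6.62+1.42)/2 = 4.02, v̄ = (3.31+1.26)/2 = 2.285 → q = 35.4×4.02×2.285 = 325.2 ft³/s
Q = Σ q = 757.5 ft³/s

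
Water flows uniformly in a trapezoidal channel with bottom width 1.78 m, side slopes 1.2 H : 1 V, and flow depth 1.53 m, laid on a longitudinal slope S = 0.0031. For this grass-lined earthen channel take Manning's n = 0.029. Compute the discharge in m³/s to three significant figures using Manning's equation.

A = (b + z·y)·y = (1.78 + 1.2×1.53)×1.53 = 5.532 m²
P = b + 2y√(1+z²) = 1.78 + 2×1.53×√(1+1.2²) = 6.560 m
R = A/P = 5.532/6.560 = 0.8434 m
Q = (1/n)·A·R^(2/3)·S^(1/2) = (1/0.029) × 5.532 × 0.8434^(2/3) × 0.0031^(1/2) = 9.482 m³/s

9.48 m³/s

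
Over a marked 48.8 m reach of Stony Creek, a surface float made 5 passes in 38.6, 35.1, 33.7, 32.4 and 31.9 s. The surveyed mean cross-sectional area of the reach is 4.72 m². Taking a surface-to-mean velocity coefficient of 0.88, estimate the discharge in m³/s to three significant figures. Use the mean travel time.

5.90 m³/s

t̄ = (38.6 + 35.1 + 33.7 + 32.4 + 31.9) / 5 = 34.34 s
v_surface = L / t̄ = 48.8 / 34.34 = 1.421 m/s
v_mean = 0.88 × 1.421 = 1.251 m/s
Q = A × v_mean = 4.72 × 1.251 = 5.903 m³/s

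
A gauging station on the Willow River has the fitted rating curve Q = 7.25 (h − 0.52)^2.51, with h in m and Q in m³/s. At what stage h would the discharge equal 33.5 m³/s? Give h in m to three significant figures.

2.36 m

h − h₀ = (Q/C)^(1/b) = (33.5/7.25)^(1/2.51) = 1.840 m
h = 0.52 + 1.840 = 2.360 m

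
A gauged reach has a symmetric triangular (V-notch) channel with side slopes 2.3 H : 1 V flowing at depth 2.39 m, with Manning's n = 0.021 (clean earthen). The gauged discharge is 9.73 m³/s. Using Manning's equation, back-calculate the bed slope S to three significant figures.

0.000214

A = z·y² = 2.3×2.39² = 13.14 m²
P = 2y√(1+z²) = 2×2.39×√(1+2.3²) = 11.99 m
R = A/P = 13.14/11.99 = 1.096 m
S = (Q·n / (1·A·R^(2/3)))² = (9.73×0.021 / (1×13.14×1.063))² = 0.0002141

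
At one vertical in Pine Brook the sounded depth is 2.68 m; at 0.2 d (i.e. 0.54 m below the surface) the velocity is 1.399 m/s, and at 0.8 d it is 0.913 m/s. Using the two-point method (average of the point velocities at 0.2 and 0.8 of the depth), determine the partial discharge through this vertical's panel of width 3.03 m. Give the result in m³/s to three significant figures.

9.39 m³/s

v̄ = (1.399 + 0.913) / 2 = 1.156 m/s
q = v̄ × d × w = 1.156 × 2.68 × 3.03 = 9.387 m³/s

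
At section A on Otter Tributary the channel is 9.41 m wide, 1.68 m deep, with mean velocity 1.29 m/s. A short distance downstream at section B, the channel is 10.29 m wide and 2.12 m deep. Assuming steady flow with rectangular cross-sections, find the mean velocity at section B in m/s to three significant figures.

Q = A₁V₁ = (9.41×1.68) × 1.29 = 20.39 m³/s
A₂ = 10.29 × 2.12 = 21.81 m²
V₂ = Q/A₂ = 20.39/21.81 = 0.9348 m/s

0.935 m/s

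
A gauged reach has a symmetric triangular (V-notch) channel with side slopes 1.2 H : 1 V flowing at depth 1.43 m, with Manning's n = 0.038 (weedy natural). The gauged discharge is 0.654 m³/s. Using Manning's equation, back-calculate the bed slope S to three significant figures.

A = z·y² = 1.2×1.43² = 2.454 m²
P = 2y√(1+z²) = 2×1.43×√(1+1.2²) = 4.467 m
R = A/P = 2.454/4.467 = 0.5493 m
S = (Q·n / (1·A·R^(2/3)))² = (0.654×0.038 / (1×2.454×0.6707))² = 0.0002280

0.000228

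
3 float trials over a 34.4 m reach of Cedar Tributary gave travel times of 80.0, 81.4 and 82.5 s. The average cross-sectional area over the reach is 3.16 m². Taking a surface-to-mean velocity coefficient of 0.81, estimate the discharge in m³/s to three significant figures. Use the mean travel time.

t̄ = (80.0 + 81.4 + 82.5) / 3 = 81.3 s
v_surface = L / t̄ = 34.4 / 81.3 = 0.4231 m/s
v_mean = 0.81 × 0.4231 = 0.3427 m/s
Q = A × v_mean = 3.16 × 0.3427 = 1.083 m³/s

1.08 m³/s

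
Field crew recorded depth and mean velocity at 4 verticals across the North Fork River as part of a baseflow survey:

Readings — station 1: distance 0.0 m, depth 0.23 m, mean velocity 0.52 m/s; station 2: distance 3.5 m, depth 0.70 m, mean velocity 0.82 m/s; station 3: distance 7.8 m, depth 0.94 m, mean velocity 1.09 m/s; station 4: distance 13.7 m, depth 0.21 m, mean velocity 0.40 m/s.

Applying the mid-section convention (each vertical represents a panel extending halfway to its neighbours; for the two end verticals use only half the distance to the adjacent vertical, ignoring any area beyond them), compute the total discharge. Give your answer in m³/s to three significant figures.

w_1 = (3.5 − 0.0)/2 = 1.75 m; q_1 = 0.52 × 0.23 × 1.75 = 0.2093 m³/s
w_2 = (7.8 − 0.0)/2 = 3.9 m; q_2 = 0.82 × 0.70 × 3.9 = 2.239 m³/s
w_3 = (13.7 − 3.5)/2 = 5.1 m; q_3 = 1.09 × 0.94 × 5.1 = 5.225 m³/s
w_4 = (13.7 − 7.8)/2 = 2.95 m; q_4 = 0.40 × 0.21 × 2.95 = 0.2478 m³/s
Q = Σ qᵢ = 7.921 m³/s

7.92 m³/s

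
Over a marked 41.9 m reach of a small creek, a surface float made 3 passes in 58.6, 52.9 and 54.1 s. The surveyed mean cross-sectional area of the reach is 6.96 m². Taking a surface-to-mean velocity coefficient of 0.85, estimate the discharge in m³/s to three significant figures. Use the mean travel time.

4.49 m³/s

t̄ = (58.6 + 52.9 + 54.1) / 3 = 55.2 s
v_surface = L / t̄ = 41.9 / 55.2 = 0.7591 m/s
v_mean = 0.85 × 0.7591 = 0.6452 m/s
Q = A × v_mean = 6.96 × 0.6452 = 4.491 m³/s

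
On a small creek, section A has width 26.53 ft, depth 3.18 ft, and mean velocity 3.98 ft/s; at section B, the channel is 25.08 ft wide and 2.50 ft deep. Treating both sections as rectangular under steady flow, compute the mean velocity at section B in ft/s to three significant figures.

5.36 ft/s

Q = A₁V₁ = (26.53×3.18) × 3.98 = 335.8 ft³/s
A₂ = 25.08 × 2.50 = 62.70 ft²
V₂ = Q/A₂ = 335.8/62.70 = 5.355 ft/s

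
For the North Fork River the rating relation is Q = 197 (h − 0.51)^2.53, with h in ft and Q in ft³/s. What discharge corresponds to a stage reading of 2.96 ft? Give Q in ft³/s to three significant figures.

1900 ft³/s

Q = 197 × (2.96 − 0.51)^2.53 = 197 × 2.45^2.53 = 1901 ft³/s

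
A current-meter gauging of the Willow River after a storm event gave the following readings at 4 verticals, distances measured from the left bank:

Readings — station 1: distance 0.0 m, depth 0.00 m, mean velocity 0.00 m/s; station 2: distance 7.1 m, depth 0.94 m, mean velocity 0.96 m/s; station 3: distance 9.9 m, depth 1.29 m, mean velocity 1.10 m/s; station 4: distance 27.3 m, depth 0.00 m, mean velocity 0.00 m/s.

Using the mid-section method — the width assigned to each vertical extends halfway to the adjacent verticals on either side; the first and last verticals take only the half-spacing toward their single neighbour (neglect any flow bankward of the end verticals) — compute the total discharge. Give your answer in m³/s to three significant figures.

18.8 m³/s

w_2 = (9.9 − 0.0)/2 = 4.95 m; q_2 = 0.96 × 0.94 × 4.95 = 4.467 m³/s
w_3 = (27.3 − 7.1)/2 = 10.1 m; q_3 = 1.10 × 1.29 × 10.1 = 14.33 m³/s
Stations 1, 4 contribute zero (depth or velocity is 0).
Q = Σ qᵢ = 18.80 m³/s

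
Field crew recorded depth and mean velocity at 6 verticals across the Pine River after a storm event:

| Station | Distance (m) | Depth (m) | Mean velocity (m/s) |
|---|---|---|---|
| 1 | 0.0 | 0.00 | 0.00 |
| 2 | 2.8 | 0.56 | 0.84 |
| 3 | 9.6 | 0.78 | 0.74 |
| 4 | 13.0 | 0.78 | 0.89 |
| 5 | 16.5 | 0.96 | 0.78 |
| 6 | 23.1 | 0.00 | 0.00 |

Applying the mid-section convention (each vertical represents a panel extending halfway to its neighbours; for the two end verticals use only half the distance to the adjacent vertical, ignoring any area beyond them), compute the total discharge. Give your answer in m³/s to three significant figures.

w_2 = (9.6 − 0.0)/2 = 4.8 m; q_2 = 0.84 × 0.56 × 4.8 = 2.258 m³/s
w_3 = (13.0 − 2.8)/2 = 5.1 m; q_3 = 0.74 × 0.78 × 5.1 = 2.944 m³/s
w_4 = (16.5 − 9.6)/2 = 3.45 m; q_4 = 0.89 × 0.78 × 3.45 = 2.395 m³/s
w_5 = (23.1 − 13.0)/2 = 5.05 m; q_5 = 0.78 × 0.96 × 5.05 = 3.781 m³/s
Stations 1, 6 contribute zero (depth or velocity is 0).
Q = Σ qᵢ = 11.38 m³/s

11.4 m³/s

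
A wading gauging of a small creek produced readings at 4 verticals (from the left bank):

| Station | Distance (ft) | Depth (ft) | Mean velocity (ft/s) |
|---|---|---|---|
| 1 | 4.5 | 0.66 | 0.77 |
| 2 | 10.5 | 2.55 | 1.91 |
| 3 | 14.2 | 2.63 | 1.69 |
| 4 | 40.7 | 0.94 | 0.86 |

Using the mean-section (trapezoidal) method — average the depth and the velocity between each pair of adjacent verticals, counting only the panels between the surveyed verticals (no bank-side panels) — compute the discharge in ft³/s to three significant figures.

90.5 ft³/s

Panel 1-2: Δb = 6 ft, d̄ = (0.66+2.55)/2 = 1.605, v̄ = (0.77+1.91)/2 = 1.34 → q = 6×1.605×1.34 = 12.90 ft³/s
Panel 2-3: Δb = 3.7 ft, d̄ = (2.55+2.63)/2 = 2.59, v̄ = (1.91+1.69)/2 = 1.8 → q = 3.7×2.59×1.8 = 17.25 ft³/s
Panel 3-4: Δb = 26.5 ft, d̄ = (2.63+0.94)/2 = 1.785, v̄ = (1.69+0.86)/2 = 1.275 → q = 26.5×1.785×1.275 = 60.31 ft³/s
Q = Σ q = 90.46 ft³/s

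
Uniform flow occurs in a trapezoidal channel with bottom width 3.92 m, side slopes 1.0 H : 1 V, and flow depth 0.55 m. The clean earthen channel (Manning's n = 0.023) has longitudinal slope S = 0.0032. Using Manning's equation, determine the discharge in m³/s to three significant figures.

3.55 m³/s

A = (b + z·y)·y = (3.92 + 1.0×0.55)×0.55 = 2.459 m²
P = b + 2y√(1+z²) = 3.92 + 2×0.55×√(1+1.0²) = 5.476 m
R = A/P = 2.459/5.476 = 0.4490 m
Q = (1/n)·A·R^(2/3)·S^(1/2) = (1/0.023) × 2.459 × 0.4490^(2/3) × 0.0032^(1/2) = 3.545 m³/s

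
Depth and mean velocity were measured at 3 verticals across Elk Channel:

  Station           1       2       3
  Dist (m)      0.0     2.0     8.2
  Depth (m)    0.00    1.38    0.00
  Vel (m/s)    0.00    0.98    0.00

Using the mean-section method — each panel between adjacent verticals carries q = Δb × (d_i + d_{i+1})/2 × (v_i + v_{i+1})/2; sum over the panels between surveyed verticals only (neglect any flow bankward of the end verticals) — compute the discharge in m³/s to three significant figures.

Panel 1-2: Δb = 2 m, d̄ = (0.00+1.38)/2 = 0.69, v̄ = (0.00+0.98)/2 = 0.49 → q = 2×0.69×0.49 = 0.6762 m³/s
Panel 2-3: Δb = 6.2 m, d̄ = (1.38+0.00)/2 = 0.69, v̄ = (0.98+0.00)/2 = 0.49 → q = 6.2×0.69×0.49 = 2.096 m³/s
Q = Σ q = 2.772 m³/s

2.77 m³/s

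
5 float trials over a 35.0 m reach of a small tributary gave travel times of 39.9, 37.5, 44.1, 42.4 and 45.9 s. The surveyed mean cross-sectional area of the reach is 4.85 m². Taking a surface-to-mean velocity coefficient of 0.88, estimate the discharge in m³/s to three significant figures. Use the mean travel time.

t̄ = (39.9 + 37.5 + 44.1 + 42.4 + 45.9) / 5 = 41.96 s
v_surface = L / t̄ = 35.0 / 41.96 = 0.8341 m/s
v_mean = 0.88 × 0.8341 = 0.7340 m/s
Q = A × v_mean = 4.85 × 0.7340 = 3.560 m³/s

3.56 m³/s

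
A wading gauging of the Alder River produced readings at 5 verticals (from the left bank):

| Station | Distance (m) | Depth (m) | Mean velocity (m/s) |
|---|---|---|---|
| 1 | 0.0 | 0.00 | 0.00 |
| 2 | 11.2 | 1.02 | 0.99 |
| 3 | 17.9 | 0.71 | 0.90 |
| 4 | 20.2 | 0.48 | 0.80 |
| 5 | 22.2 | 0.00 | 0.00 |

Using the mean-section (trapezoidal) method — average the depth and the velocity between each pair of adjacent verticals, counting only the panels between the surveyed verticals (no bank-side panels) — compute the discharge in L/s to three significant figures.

9660 L/s

Panel 1-2: Δb = 11.2 m, d̄ = (0.00+1.02)/2 = 0.51, v̄ = (0.00+0.99)/2 = 0.495 → q = 11.2×0.51×0.495 = 2.827 m³/s
Panel 2-3: Δb = 6.7 m, d̄ = (1.02+0.71)/2 = 0.865, v̄ = (0.99+0.90)/2 = 0.945 → q = 6.7×0.865×0.945 = 5.477 m³/s
Panel 3-4: Δb = 2.3 m, d̄ = (0.71+0.48)/2 = 0.595, v̄ = (0.90+0.80)/2 = 0.85 → q = 2.3×0.595×0.85 = 1.163 m³/s
Panel 4-5: Δb = 2 m, d̄ = (0.48+0.00)/2 = 0.24, v̄ = (0.80+0.00)/2 = 0.4 → q = 2×0.24×0.4 = 0.1920 m³/s
Q = Σ q = 9.659 m³/s
= 9.659 × 1000 = 9659 L/s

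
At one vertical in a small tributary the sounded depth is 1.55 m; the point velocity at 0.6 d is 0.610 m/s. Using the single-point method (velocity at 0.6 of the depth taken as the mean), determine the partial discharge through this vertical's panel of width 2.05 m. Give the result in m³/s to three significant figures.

v̄ = v₀.₆ = 0.610 m/s
q = v̄ × d × w = 0.6100 × 1.55 × 2.05 = 1.938 m³/s

1.94 m³/s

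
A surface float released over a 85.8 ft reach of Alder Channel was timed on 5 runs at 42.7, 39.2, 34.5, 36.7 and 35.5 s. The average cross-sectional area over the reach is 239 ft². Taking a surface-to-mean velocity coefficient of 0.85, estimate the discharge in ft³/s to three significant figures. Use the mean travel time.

t̄ = (42.7 + 39.2 + 34.5 + 36.7 + 35.5) / 5 = 37.72 s
v_surface = L / t̄ = 85.8 / 37.72 = 2.275 ft/s
v_mean = 0.85 × 2.275 = 1.933 ft/s
Q = A × v_mean = 239 × 1.933 = 462.1 ft³/s

462 ft³/s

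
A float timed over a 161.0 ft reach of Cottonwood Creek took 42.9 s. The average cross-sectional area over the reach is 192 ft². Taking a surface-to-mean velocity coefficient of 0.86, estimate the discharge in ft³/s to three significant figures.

620 ft³/s

v_surface = L / t̄ = 161.0 / 42.9 = 3.753 ft/s
v_mean = 0.86 × 3.753 = 3.228 ft/s
Q = A × v_mean = 192 × 3.228 = 619.7 ft³/s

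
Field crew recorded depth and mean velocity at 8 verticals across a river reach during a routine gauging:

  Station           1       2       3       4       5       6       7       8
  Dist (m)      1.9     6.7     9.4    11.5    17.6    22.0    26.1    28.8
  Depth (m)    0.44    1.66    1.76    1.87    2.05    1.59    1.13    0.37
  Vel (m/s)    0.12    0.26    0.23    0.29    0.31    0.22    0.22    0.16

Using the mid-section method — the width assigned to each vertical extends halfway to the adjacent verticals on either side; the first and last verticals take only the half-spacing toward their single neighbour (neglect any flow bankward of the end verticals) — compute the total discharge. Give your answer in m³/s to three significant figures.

10.7 m³/s

w_1 = (6.7 − 1.9)/2 = 2.4 m; q_1 = 0.12 × 0.44 × 2.4 = 0.1267 m³/s
w_2 = (9.4 − 1.9)/2 = 3.75 m; q_2 = 0.26 × 1.66 × 3.75 = 1.619 m³/s
w_3 = (11.5 − 6.7)/2 = 2.4 m; q_3 = 0.23 × 1.76 × 2.4 = 0.9715 m³/s
w_4 = (17.6 − 9.4)/2 = 4.1 m; q_4 = 0.29 × 1.87 × 4.1 = 2.223 m³/s
w_5 = (22.0 − 11.5)/2 = 5.25 m; q_5 = 0.31 × 2.05 × 5.25 = 3.336 m³/s
w_6 = (26.1 − 17.6)/2 = 4.25 m; q_6 = 0.22 × 1.59 × 4.25 = 1.487 m³/s
w_7 = (28.8 − 22.0)/2 = 3.4 m; q_7 = 0.22 × 1.13 × 3.4 = 0.8452 m³/s
w_8 = (28.8 − 26.1)/2 = 1.35 m; q_8 = 0.16 × 0.37 × 1.35 = 0.07992 m³/s
Q = Σ qᵢ = 10.69 m³/s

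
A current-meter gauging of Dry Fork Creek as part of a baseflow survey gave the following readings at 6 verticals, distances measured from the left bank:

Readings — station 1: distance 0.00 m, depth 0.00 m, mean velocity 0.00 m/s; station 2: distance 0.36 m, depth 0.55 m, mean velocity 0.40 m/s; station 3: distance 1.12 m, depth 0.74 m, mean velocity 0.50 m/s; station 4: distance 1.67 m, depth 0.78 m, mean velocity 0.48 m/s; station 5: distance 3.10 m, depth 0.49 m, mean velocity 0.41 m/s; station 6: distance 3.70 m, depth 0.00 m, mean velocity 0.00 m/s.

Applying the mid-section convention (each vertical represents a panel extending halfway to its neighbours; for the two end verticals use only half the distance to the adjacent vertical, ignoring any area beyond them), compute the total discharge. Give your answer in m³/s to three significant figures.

0.940 m³/s

w_2 = (1.12 − 0.00)/2 = 0.56 m; q_2 = 0.40 × 0.55 × 0.56 = 0.1232 m³/s
w_3 = (1.67 − 0.36)/2 = 0.655 m; q_3 = 0.50 × 0.74 × 0.655 = 0.2424 m³/s
w_4 = (3.10 − 1.12)/2 = 0.99 m; q_4 = 0.48 × 0.78 × 0.99 = 0.3707 m³/s
w_5 = (3.70 − 1.67)/2 = 1.015 m; q_5 = 0.41 × 0.49 × 1.015 = 0.2039 m³/s
Stations 1, 6 contribute zero (depth or velocity is 0).
Q = Σ qᵢ = 0.9401 m³/s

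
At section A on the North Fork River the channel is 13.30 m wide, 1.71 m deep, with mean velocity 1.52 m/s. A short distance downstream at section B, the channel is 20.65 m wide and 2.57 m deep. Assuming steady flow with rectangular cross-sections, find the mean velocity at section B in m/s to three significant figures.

0.651 m/s

Q = A₁V₁ = (13.30×1.71) × 1.52 = 34.57 m³/s
A₂ = 20.65 × 2.57 = 53.07 m²
V₂ = Q/A₂ = 34.57/53.07 = 0.6514 m/s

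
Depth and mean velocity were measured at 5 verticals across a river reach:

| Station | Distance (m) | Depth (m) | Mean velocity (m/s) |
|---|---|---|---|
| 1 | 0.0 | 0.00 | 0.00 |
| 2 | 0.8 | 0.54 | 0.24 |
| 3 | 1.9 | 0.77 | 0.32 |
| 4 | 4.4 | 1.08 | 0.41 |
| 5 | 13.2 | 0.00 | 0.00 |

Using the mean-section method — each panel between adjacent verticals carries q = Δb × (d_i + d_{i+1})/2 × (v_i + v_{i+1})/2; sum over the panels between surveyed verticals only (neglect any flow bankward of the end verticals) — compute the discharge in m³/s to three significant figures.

Panel 1-2: Δb = 0.8 m, d̄ = (0.00+0.54)/2 = 0.27, v̄ = (0.00+0.24)/2 = 0.12 → q = 0.8×0.27×0.12 = 0.02592 m³/s
Panel 2-3: Δb = 1.1 m, d̄ = (0.54+0.77)/2 = 0.655, v̄ = (0.24+0.32)/2 = 0.28 → q = 1.1×0.655×0.28 = 0.2017 m³/s
Panel 3-4: Δb = 2.5 m, d̄ = (0.77+1.08)/2 = 0.925, v̄ = (0.32+0.41)/2 = 0.365 → q = 2.5×0.925×0.365 = 0.8441 m³/s
Panel 4-5: Δb = 8.8 m, d̄ = (1.08+0.00)/2 = 0.54, v̄ = (0.41+0.00)/2 = 0.205 → q = 8.8×0.54×0.205 = 0.9742 m³/s
Q = Σ q = 2.046 m³/s

2.05 m³/s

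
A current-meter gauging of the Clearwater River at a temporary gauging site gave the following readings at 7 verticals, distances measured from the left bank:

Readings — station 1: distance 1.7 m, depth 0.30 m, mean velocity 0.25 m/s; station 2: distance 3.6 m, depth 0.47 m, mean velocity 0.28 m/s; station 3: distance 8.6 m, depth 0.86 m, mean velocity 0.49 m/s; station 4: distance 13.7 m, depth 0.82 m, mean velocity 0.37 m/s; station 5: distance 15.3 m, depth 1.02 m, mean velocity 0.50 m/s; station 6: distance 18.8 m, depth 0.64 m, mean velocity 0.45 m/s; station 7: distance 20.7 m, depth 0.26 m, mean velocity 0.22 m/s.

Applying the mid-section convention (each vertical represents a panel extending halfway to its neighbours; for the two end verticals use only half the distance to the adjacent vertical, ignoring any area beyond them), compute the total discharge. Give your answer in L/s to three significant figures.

w_1 = (3.6 − 1.7)/2 = 0.95 m; q_1 = 0.25 × 0.30 × 0.95 = 0.07125 m³/s
w_2 = (8.6 − 1.7)/2 = 3.45 m; q_2 = 0.28 × 0.47 × 3.45 = 0.4540 m³/s
w_3 = (13.7 − 3.6)/2 = 5.05 m; q_3 = 0.49 × 0.86 × 5.05 = 2.128 m³/s
w_4 = (15.3 − 8.6)/2 = 3.35 m; q_4 = 0.37 × 0.82 × 3.35 = 1.016 m³/s
w_5 = (18.8 − 13.7)/2 = 2.55 m; q_5 = 0.50 × 1.02 × 2.55 = 1.301 m³/s
w_6 = (20.7 − 15.3)/2 = 2.7 m; q_6 = 0.45 × 0.64 × 2.7 = 0.7776 m³/s
w_7 = (20.7 − 18.8)/2 = 0.95 m; q_7 = 0.22 × 0.26 × 0.95 = 0.05434 m³/s
Q = Σ qᵢ = 5.802 m³/s
= 5.802 × 1000 = 5802 L/s

5800 L/s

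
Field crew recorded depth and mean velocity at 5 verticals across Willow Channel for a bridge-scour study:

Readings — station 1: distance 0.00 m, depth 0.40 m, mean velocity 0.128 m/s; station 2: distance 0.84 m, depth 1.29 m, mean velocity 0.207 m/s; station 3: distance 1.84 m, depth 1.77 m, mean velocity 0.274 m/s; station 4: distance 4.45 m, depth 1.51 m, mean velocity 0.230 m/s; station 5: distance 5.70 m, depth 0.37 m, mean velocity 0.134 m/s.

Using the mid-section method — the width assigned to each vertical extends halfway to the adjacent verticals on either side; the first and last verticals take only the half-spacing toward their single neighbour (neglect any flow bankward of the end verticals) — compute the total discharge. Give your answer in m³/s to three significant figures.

w_1 = (0.84 − 0.00)/2 = 0.42 m; q_1 = 0.128 × 0.40 × 0.42 = 0.02150 m³/s
w_2 = (1.84 − 0.00)/2 = 0.92 m; q_2 = 0.207 × 1.29 × 0.92 = 0.2457 m³/s
w_3 = (4.45 − 0.84)/2 = 1.805 m; q_3 = 0.274 × 1.77 × 1.805 = 0.8754 m³/s
w_4 = (5.70 − 1.84)/2 = 1.93 m; q_4 = 0.230 × 1.51 × 1.93 = 0.6703 m³/s
w_5 = (5.70 − 4.45)/2 = 0.625 m; q_5 = 0.134 × 0.37 × 0.625 = 0.03099 m³/s
Q = Σ qᵢ = 1.844 m³/s

1.84 m³/s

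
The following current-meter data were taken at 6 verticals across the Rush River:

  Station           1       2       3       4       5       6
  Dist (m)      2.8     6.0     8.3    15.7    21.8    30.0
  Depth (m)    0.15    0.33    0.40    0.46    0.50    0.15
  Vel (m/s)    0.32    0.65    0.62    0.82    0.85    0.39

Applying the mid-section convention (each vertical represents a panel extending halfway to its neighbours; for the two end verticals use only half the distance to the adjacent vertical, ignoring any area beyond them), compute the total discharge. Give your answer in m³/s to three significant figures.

w_1 = (6.0 − 2.8)/2 = 1.6 m; q_1 = 0.32 × 0.15 × 1.6 = 0.07680 m³/s
w_2 = (8.3 − 2.8)/2 = 2.75 m; q_2 = 0.65 × 0.33 × 2.75 = 0.5899 m³/s
w_3 = (15.7 − 6.0)/2 = 4.85 m; q_3 = 0.62 × 0.40 × 4.85 = 1.203 m³/s
w_4 = (21.8 − 8.3)/2 = 6.75 m; q_4 = 0.82 × 0.46 × 6.75 = 2.546 m³/s
w_5 = (30.0 − 15.7)/2 = 7.15 m; q_5 = 0.85 × 0.50 × 7.15 = 3.039 m³/s
w_6 = (30.0 − 21.8)/2 = 4.1 m; q_6 = 0.39 × 0.15 × 4.1 = 0.2399 m³/s
Q = Σ qᵢ = 7.694 m³/s

7.69 m³/s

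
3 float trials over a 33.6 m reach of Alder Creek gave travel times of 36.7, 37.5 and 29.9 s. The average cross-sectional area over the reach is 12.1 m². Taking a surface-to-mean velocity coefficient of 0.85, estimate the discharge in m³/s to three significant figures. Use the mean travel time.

9.96 m³/s

t̄ = (36.7 + 37.5 + 29.9) / 3 = 34.7 s
v_surface = L / t̄ = 33.6 / 34.7 = 0.9683 m/s
v_mean = 0.85 × 0.9683 = 0.8231 m/s
Q = A × v_mean = 12.1 × 0.8231 = 9.959 m³/s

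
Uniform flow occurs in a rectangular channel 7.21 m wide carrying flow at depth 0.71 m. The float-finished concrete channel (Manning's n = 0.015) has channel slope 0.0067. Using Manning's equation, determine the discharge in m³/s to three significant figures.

A = b·y = 7.21 × 0.71 = 5.119 m²
P = b + 2y = 7.21 + 2×0.71 = 8.630 m
R = A/P = 5.119/8.630 = 0.5932 m
Q = (1/n)·A·R^(2/3)·S^(1/2) = (1/0.015) × 5.119 × 0.5932^(2/3) × 0.0067^(1/2) = 19.72 m³/s

19.7 m³/s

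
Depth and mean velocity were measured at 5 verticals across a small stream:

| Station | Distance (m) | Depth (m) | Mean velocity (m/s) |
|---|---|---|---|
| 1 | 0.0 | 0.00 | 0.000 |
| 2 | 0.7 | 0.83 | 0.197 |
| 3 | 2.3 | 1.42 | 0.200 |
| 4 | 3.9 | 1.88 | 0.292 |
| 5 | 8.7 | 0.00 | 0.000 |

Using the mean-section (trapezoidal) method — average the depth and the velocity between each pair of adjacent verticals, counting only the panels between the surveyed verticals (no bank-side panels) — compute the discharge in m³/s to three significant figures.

1.69 m³/s

Panel 1-2: Δb = 0.7 m, d̄ = (0.00+0.83)/2 = 0.415, v̄ = (0.000+0.197)/2 = 0.0985 → q = 0.7×0.415×0.0985 = 0.02861 m³/s
Panel 2-3: Δb = 1.6 m, d̄ = (0.83+1.42)/2 = 1.125, v̄ = (0.197+0.200)/2 = 0.1985 → q = 1.6×1.125×0.1985 = 0.3573 m³/s
Panel 3-4: Δb = 1.6 m, d̄ = (1.42+1.88)/2 = 1.65, v̄ = (0.200+0.292)/2 = 0.246 → q = 1.6×1.65×0.246 = 0.6494 m³/s
Panel 4-5: Δb = 4.8 m, d̄ = (1.88+0.00)/2 = 0.94, v̄ = (0.292+0.000)/2 = 0.146 → q = 4.8×0.94×0.146 = 0.6588 m³/s
Q = Σ q = 1.694 m³/s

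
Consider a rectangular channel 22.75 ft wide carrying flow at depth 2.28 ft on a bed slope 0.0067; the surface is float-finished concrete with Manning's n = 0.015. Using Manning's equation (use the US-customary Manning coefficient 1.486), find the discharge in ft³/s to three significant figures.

A = b·y = 22.75 × 2.28 = 51.87 ft²
P = b + 2y = 22.75 + 2×2.28 = 27.31 ft
R = A/P = 51.87/27.31 = 1.899 ft
Q = (1.486/n)·A·R^(2/3)·S^(1/2) = (1.486/0.015) × 51.87 × 1.899^(2/3) × 0.0067^(1/2) = 645.1 ft³/s

645 ft³/s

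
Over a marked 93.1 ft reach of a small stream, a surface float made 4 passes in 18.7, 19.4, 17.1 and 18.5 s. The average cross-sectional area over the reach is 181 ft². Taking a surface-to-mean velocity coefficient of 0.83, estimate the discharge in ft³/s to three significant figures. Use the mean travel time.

759 ft³/s

t̄ = (18.7 + 19.4 + 17.1 + 18.5) / 4 = 18.425 s
v_surface = L / t̄ = 93.1 / 18.425 = 5.053 ft/s
v_mean = 0.83 × 5.053 = 4.194 ft/s
Q = A × v_mean = 181 × 4.194 = 759.1 ft³/s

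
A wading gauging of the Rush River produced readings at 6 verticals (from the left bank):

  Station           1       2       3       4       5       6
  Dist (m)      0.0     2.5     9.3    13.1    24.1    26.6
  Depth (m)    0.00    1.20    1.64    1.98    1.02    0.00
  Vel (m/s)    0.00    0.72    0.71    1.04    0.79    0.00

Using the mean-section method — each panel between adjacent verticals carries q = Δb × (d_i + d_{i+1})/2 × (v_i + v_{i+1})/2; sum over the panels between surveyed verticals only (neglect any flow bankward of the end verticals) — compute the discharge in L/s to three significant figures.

Panel 1-2: Δb = 2.5 m, d̄ = (0.00+1.20)/2 = 0.6, v̄ = (0.00+0.72)/2 = 0.36 → q = 2.5×0.6×0.36 = 0.5400 m³/s
Panel 2-3: Δb = 6.8 m, d̄ = (1.20+1.64)/2 = 1.42, v̄ = (0.72+0.71)/2 = 0.715 → q = 6.8×1.42×0.715 = 6.904 m³/s
Panel 3-4: Δb = 3.8 m, d̄ = (1.64+1.98)/2 = 1.81, v̄ = (0.71+1.04)/2 = 0.875 → q = 3.8×1.81×0.875 = 6.018 m³/s
Panel 4-5: Δb = 11 m, d̄ = (1.98+1.02)/2 = 1.5, v̄ = (1.04+0.79)/2 = 0.915 → q = 11×1.5×0.915 = 15.10 m³/s
Panel 5-6: Δb = 2.5 m, d̄ = (1.02+0.00)/2 = 0.51, v̄ = (0.79+0.00)/2 = 0.395 → q = 2.5×0.51×0.395 = 0.5036 m³/s
Q = Σ q = 29.06 m³/s
= 29.06 × 1000 = 29060 L/s

29100 L/s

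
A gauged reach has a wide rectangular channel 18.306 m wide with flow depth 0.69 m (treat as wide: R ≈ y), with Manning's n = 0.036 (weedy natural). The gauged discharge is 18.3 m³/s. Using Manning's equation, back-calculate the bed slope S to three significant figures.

A = b·y = 18.306 × 0.69 = 12.63 m²
Wide channel: R ≈ y = 0.69 m
S = (Q·n / (1·A·R^(2/3)))² = (18.3×0.036 / (1×12.63×0.7808))² = 0.004462

0.00446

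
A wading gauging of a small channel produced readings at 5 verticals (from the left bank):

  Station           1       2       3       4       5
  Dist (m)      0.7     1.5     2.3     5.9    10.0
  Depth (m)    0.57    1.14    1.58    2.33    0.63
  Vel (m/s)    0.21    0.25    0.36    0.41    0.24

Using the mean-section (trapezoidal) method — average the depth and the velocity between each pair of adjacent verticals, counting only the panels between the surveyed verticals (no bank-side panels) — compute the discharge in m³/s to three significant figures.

Panel 1-2: Δb = 0.8 m, d̄ = (0.57+1.14)/2 = 0.855, v̄ = (0.21+0.25)/2 = 0.23 → q = 0.8×0.855×0.23 = 0.1573 m³/s
Panel 2-3: Δb = 0.8 m, d̄ = (1.14+1.58)/2 = 1.36, v̄ = (0.25+0.36)/2 = 0.305 → q = 0.8×1.36×0.305 = 0.3318 m³/s
Panel 3-4: Δb = 3.6 m, d̄ = (1.58+2.33)/2 = 1.955, v̄ = (0.36+0.41)/2 = 0.385 → q = 3.6×1.955×0.385 = 2.710 m³/s
Panel 4-5: Δb = 4.1 m, d̄ = (2.33+0.63)/2 = 1.48, v̄ = (0.41+0.24)/2 = 0.325 → q = 4.1×1.48×0.325 = 1.972 m³/s
Q = Σ q = 5.171 m³/s

5.17 m³/s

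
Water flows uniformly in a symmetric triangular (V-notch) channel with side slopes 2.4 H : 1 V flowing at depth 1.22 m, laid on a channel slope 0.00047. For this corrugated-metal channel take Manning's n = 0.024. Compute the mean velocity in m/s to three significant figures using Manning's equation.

A = z·y² = 2.4×1.22² = 3.572 m²
P = 2y√(1+z²) = 2×1.22×√(1+2.4²) = 6.344 m
R = A/P = 3.572/6.344 = 0.5631 m
Q = (1/n)·A·R^(2/3)·S^(1/2) = (1/0.024) × 3.572 × 0.5631^(2/3) × 0.00047^(1/2) = 2.200 m³/s
V = Q/A = 2.200/3.572 = 0.6160 m/s

0.616 m/s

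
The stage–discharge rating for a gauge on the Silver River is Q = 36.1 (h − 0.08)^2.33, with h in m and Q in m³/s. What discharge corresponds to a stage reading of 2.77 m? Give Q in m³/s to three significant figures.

Q = 36.1 × (2.77 − 0.08)^2.33 = 36.1 × 2.69^2.33 = 362.1 m³/s

362 m³/s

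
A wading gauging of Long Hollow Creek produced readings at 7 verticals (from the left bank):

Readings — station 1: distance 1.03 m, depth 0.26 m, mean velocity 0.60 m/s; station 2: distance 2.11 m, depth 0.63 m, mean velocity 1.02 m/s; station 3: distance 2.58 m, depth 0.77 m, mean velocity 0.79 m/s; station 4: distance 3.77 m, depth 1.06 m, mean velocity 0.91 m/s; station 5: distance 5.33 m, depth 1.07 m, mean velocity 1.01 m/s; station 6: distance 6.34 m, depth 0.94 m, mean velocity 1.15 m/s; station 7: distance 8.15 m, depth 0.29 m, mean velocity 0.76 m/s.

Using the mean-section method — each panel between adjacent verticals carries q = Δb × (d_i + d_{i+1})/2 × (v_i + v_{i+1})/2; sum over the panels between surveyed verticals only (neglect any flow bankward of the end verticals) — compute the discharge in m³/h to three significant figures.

Panel 1-2: Δb = 1.08 m, d̄ = (0.26+0.63)/2 = 0.445, v̄ = (0.60+1.02)/2 = 0.81 → q = 1.08×0.445×0.81 = 0.3893 m³/s
Panel 2-3: Δb = 0.47 m, d̄ = (0.63+0.77)/2 = 0.7, v̄ = (1.02+0.79)/2 = 0.905 → q = 0.47×0.7×0.905 = 0.2977 m³/s
Panel 3-4: Δb = 1.19 m, d̄ = (0.77+1.06)/2 = 0.915, v̄ = (0.79+0.91)/2 = 0.85 → q = 1.19×0.915×0.85 = 0.9255 m³/s
Panel 4-5: Δb = 1.56 m, d̄ = (1.06+1.07)/2 = 1.065, v̄ = (0.91+1.01)/2 = 0.96 → q = 1.56×1.065×0.96 = 1.595 m³/s
Panel 5-6: Δb = 1.01 m, d̄ = (1.07+0.94)/2 = 1.005, v̄ = (1.01+1.15)/2 = 1.08 → q = 1.01×1.005×1.08 = 1.096 m³/s
Panel 6-7: Δb = 1.81 m, d̄ = (0.94+0.29)/2 = 0.615, v̄ = (1.15+0.76)/2 = 0.955 → q = 1.81×0.615×0.955 = 1.063 m³/s
Q = Σ q = 5.367 m³/s
= 5.367 × 3600 = 19320 m³/h

19300 m³/h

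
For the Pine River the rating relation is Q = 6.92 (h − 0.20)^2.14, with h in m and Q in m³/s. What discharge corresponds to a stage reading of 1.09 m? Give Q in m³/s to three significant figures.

Q = 6.92 × (1.09 − 0.20)^2.14 = 6.92 × 0.89^2.14 = 5.393 m³/s

5.39 m³/s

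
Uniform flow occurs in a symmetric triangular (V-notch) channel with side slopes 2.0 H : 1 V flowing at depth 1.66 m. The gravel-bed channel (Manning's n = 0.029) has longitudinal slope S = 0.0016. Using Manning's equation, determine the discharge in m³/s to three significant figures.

A = z·y² = 2.0×1.66² = 5.511 m²
P = 2y√(1+z²) = 2×1.66×√(1+2.0²) = 7.424 m
R = A/P = 5.511/7.424 = 0.7424 m
Q = (1/n)·A·R^(2/3)·S^(1/2) = (1/0.029) × 5.511 × 0.7424^(2/3) × 0.0016^(1/2) = 6.232 m³/s

6.23 m³/s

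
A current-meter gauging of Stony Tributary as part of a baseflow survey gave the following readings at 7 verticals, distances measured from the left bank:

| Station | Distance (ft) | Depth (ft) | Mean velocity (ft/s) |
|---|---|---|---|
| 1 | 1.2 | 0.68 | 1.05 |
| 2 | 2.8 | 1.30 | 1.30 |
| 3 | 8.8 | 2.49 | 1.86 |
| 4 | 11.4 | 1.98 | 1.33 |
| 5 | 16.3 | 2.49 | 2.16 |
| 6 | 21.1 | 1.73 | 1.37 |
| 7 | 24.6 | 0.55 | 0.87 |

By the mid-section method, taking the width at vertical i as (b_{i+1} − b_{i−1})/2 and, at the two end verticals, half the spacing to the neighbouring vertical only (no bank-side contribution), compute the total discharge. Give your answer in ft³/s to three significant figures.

w_1 = (2.8 − 1.2)/2 = 0.8 ft; q_1 = 1.05 × 0.68 × 0.8 = 0.5712 ft³/s
w_2 = (8.8 − 1.2)/2 = 3.8 ft; q_2 = 1.30 × 1.30 × 3.8 = 6.422 ft³/s
w_3 = (11.4 − 2.8)/2 = 4.3 ft; q_3 = 1.86 × 2.49 × 4.3 = 19.92 ft³/s
w_4 = (16.3 − 8.8)/2 = 3.75 ft; q_4 = 1.33 × 1.98 × 3.75 = 9.875 ft³/s
w_5 = (21.1 − 11.4)/2 = 4.85 ft; q_5 = 2.16 × 2.49 × 4.85 = 26.09 ft³/s
w_6 = (24.6 − 16.3)/2 = 4.15 ft; q_6 = 1.37 × 1.73 × 4.15 = 9.836 ft³/s
w_7 = (24.6 − 21.1)/2 = 1.75 ft; q_7 = 0.87 × 0.55 × 1.75 = 0.8374 ft³/s
Q = Σ qᵢ = 73.54 ft³/s

73.5 ft³/s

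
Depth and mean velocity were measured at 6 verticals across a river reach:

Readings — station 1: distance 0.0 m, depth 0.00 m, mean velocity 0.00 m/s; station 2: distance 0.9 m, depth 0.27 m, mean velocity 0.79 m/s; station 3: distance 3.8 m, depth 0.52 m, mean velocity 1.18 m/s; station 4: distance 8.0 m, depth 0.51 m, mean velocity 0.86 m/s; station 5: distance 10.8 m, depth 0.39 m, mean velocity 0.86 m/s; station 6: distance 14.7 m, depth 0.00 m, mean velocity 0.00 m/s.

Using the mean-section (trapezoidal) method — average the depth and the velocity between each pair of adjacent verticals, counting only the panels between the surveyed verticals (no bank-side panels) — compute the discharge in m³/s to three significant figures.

Panel 1-2: Δb = 0.9 m, d̄ = (0.00+0.27)/2 = 0.135, v̄ = (0.00+0.79)/2 = 0.395 → q = 0.9×0.135×0.395 = 0.04799 m³/s
Panel 2-3: Δb = 2.9 m, d̄ = (0.27+0.52)/2 = 0.395, v̄ = (0.79+1.18)/2 = 0.985 → q = 2.9×0.395×0.985 = 1.128 m³/s
Panel 3-4: Δb = 4.2 m, d̄ = (0.52+0.51)/2 = 0.515, v̄ = (1.18+0.86)/2 = 1.02 → q = 4.2×0.515×1.02 = 2.206 m³/s
Panel 4-5: Δb = 2.8 m, d̄ = (0.51+0.39)/2 = 0.45, v̄ = (0.86+0.86)/2 = 0.86 → q = 2.8×0.45×0.86 = 1.084 m³/s
Panel 5-6: Δb = 3.9 m, d̄ = (0.39+0.00)/2 = 0.195, v̄ = (0.86+0.00)/2 = 0.43 → q = 3.9×0.195×0.43 = 0.3270 m³/s
Q = Σ q = 4.793 m³/s

4.79 m³/s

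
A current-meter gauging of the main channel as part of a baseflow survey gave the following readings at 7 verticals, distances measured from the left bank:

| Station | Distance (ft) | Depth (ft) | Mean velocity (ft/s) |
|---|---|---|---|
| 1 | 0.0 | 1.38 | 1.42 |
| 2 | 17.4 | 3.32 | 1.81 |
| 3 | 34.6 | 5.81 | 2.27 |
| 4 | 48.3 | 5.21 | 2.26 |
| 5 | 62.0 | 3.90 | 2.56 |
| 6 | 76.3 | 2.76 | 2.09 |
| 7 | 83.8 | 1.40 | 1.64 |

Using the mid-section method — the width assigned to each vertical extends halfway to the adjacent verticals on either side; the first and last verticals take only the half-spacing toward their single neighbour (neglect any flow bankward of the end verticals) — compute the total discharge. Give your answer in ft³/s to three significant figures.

w_1 = (17.4 − 0.0)/2 = 8.7 ft; q_1 = 1.42 × 1.38 × 8.7 = 17.05 ft³/s
w_2 = (34.6 − 0.0)/2 = 17.3 ft; q_2 = 1.81 × 3.32 × 17.3 = 104.0 ft³/s
w_3 = (48.3 − 17.4)/2 = 15.45 ft; q_3 = 2.27 × 5.81 × 15.45 = 203.8 ft³/s
w_4 = (62.0 − 34.6)/2 = 13.7 ft; q_4 = 2.26 × 5.21 × 13.7 = 161.3 ft³/s
w_5 = (76.3 − 48.3)/2 = 14 ft; q_5 = 2.56 × 3.90 × 14 = 139.8 ft³/s
w_6 = (83.8 − 62.0)/2 = 10.9 ft; q_6 = 2.09 × 2.76 × 10.9 = 62.88 ft³/s
w_7 = (83.8 − 76.3)/2 = 3.75 ft; q_7 = 1.64 × 1.40 × 3.75 = 8.610 ft³/s
Q = Σ qᵢ = 697.3 ft³/s

697 ft³/s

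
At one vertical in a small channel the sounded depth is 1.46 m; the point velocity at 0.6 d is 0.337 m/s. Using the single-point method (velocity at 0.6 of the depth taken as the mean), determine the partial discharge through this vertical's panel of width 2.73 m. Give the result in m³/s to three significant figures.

1.34 m³/s

v̄ = v₀.₆ = 0.337 m/s
q = v̄ × d × w = 0.3370 × 1.46 × 2.73 = 1.343 m³/s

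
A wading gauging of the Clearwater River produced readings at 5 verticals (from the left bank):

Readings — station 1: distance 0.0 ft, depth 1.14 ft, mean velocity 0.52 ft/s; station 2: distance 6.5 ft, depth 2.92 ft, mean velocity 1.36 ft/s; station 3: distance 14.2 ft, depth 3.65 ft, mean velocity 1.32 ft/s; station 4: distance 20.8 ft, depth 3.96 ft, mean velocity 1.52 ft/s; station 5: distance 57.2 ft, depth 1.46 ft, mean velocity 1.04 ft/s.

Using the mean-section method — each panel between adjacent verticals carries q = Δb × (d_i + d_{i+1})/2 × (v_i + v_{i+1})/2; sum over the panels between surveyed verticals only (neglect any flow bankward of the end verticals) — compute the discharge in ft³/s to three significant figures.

208 ft³/s

Panel 1-2: Δb = 6.5 ft, d̄ = (1.14+2.92)/2 = 2.03, v̄ = (0.52+1.36)/2 = 0.94 → q = 6.5×2.03×0.94 = 12.40 ft³/s
Panel 2-3: Δb = 7.7 ft, d̄ = (2.92+3.65)/2 = 3.285, v̄ = (1.36+1.32)/2 = 1.34 → q = 7.7×3.285×1.34 = 33.89 ft³/s
Panel 3-4: Δb = 6.6 ft, d̄ = (3.65+3.96)/2 = 3.805, v̄ = (1.32+1.52)/2 = 1.42 → q = 6.6×3.805×1.42 = 35.66 ft³/s
Panel 4-5: Δb = 36.4 ft, d̄ = (3.96+1.46)/2 = 2.71, v̄ = (1.52+1.04)/2 = 1.28 → q = 36.4×2.71×1.28 = 126.3 ft³/s
Q = Σ q = 208.2 ft³/s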